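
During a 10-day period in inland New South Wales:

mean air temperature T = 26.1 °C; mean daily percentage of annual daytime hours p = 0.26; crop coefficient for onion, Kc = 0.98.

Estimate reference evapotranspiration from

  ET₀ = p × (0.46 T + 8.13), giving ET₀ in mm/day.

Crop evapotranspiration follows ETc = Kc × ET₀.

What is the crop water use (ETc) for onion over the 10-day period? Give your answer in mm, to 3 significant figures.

51.3 mm

ET₀ = 0.26 × (0.46 × 26.1 + 8.13) = 0.26 × 20.136 = 5.2354 mm/d
ETc = Kc × ET₀ = 0.98 × 5.2354 = 5.1307 mm/d
Over 10 days: 5.1307 × 10 = 51.307 mm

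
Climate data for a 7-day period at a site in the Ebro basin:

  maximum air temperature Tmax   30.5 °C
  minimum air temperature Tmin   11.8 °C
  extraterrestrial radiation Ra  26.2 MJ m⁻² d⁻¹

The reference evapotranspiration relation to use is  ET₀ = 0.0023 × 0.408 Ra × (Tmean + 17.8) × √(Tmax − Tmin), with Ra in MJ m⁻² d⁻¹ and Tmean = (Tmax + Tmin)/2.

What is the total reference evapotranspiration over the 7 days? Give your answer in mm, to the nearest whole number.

29 mm

Tmean = (30.5 + 11.8)/2 = 21.15 °C
0.408 Ra = 0.408 × 26.2 = 10.6896 mm/d equivalent
ET₀ = 0.0023 × 10.6896 × (21.15 + 17.8) × √18.7 = 0.0023 × 10.6896 × 38.95 × 4.3243 = 4.1411 mm/d
Over 7 days: 4.1411 × 7 = 28.988 mm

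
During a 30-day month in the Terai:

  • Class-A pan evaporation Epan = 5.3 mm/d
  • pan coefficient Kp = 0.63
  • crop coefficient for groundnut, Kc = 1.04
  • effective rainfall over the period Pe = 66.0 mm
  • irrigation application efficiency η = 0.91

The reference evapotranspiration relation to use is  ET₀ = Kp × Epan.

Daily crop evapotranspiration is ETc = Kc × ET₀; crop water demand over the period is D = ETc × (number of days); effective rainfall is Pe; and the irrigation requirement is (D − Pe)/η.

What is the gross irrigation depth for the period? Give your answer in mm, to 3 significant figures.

ET₀ = 0.63 × 5.3 = 3.3390 mm/d
ETc = Kc × ET₀ = 1.04 × 3.3390 = 3.4726 mm/d
Crop demand D = ETc × 30 d = 3.4726 × 30 = 104.178 mm
D − Pe = 104.178 − 66.0 = 38.178 mm
Gross irrigation = 38.178 / 0.91 = 41.954 mm

42.0 mm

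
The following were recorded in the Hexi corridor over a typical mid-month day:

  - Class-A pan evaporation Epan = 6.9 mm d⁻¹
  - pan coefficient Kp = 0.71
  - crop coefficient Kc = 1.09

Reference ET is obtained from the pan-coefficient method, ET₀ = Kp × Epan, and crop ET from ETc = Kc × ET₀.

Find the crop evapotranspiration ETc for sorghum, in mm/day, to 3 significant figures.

ET₀ = 0.71 × 6.9 = 4.8990 mm/d
ETc = Kc × ET₀ = 1.09 × 4.8990 = 5.3399 mm/d

5.34 mm/day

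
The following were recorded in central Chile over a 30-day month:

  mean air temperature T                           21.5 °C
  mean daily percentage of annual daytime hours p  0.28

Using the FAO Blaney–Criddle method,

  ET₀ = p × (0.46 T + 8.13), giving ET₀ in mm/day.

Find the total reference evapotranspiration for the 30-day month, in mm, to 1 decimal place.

ET₀ = 0.28 × (0.46 × 21.5 + 8.13) = 0.28 × 18.020 = 5.0456 mm/d
Monthly total = 5.0456 × 30 = 151.368 mm

151.4 mm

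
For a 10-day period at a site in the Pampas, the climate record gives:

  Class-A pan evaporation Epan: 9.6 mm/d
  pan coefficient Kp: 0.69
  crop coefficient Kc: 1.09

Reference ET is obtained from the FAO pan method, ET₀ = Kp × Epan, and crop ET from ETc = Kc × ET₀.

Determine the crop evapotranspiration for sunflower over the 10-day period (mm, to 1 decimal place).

72.2 mm

ET₀ = 0.69 × 9.6 = 6.6240 mm/d
ETc = Kc × ET₀ = 1.09 × 6.6240 = 7.2202 mm/d
Over 10 days: 7.2202 × 10 = 72.202 mm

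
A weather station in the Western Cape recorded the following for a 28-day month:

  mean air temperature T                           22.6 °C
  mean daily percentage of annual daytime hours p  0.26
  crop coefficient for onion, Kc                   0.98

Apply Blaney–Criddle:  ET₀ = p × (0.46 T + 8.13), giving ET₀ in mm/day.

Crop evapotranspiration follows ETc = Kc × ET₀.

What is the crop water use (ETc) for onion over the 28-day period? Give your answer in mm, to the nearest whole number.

132 mm

ET₀ = 0.26 × (0.46 × 22.6 + 8.13) = 0.26 × 18.526 = 4.8168 mm/d
ETc = Kc × ET₀ = 0.98 × 4.8168 = 4.7205 mm/d
Over 28 days: 4.7205 × 28 = 132.174 mm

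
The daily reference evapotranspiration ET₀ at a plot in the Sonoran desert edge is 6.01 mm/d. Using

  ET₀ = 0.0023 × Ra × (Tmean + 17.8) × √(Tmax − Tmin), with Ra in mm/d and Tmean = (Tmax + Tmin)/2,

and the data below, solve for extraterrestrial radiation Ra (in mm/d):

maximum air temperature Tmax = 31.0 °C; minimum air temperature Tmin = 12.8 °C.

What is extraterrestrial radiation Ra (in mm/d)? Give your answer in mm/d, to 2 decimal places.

15.43 mm/d

Tmean = 21.90 °C; √ΔT = 4.2661
Ra = ET₀ / [0.0023 × (Tmean+17.8) × √ΔT] = 6.01 / (0.0023 × 39.70 × 4.2661) = 15.429 mm/d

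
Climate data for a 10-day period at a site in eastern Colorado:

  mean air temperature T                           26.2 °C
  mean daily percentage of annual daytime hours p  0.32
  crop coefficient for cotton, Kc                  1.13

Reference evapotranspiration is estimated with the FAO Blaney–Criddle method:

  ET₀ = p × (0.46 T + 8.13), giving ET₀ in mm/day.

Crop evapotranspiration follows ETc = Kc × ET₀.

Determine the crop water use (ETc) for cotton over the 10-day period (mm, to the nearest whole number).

73 mm

ET₀ = 0.32 × (0.46 × 26.2 + 8.13) = 0.32 × 20.182 = 6.4582 mm/d
ETc = Kc × ET₀ = 1.13 × 6.4582 = 7.2978 mm/d
Over 10 days: 7.2978 × 10 = 72.978 mm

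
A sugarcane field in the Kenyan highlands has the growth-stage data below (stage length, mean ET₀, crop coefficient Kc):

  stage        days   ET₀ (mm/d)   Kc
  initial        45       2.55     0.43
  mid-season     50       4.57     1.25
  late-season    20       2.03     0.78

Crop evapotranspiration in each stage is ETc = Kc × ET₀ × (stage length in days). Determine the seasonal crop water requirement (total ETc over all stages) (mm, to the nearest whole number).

initial: 0.43 × 2.55 × 45 = 49.34 mm
mid-season: 1.25 × 4.57 × 50 = 285.63 mm
late-season: 0.78 × 2.03 × 20 = 31.67 mm
Seasonal total = 366.64 mm

367 mm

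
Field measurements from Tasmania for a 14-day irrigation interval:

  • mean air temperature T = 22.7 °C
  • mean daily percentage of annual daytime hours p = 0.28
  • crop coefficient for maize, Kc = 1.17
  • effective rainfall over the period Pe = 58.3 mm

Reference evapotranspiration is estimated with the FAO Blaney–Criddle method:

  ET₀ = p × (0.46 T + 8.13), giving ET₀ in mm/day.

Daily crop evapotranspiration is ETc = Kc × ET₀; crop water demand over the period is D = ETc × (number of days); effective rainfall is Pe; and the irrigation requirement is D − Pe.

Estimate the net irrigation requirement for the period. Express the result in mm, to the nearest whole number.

ET₀ = 0.28 × (0.46 × 22.7 + 8.13) = 0.28 × 18.572 = 5.2002 mm/d
ETc = Kc × ET₀ = 1.17 × 5.2002 = 6.0842 mm/d
Crop demand D = ETc × 14 d = 6.0842 × 14 = 85.179 mm
D − Pe = 85.179 − 58.3 = 26.879 mm

27 mm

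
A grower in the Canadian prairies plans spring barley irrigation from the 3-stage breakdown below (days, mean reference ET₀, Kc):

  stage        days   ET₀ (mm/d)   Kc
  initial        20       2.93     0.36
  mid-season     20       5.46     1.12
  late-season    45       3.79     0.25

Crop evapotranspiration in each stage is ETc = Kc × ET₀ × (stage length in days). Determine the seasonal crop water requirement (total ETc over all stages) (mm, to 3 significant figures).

186 mm

initial: 0.36 × 2.93 × 20 = 21.10 mm
mid-season: 1.12 × 5.46 × 20 = 122.30 mm
late-season: 0.25 × 3.79 × 45 = 42.64 mm
Seasonal total = 186.04 mm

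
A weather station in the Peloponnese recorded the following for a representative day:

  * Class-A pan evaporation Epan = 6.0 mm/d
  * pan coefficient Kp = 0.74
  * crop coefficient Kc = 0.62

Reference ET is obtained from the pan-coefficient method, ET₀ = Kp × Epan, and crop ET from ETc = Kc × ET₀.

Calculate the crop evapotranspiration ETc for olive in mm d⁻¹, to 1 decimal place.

2.8 mm d⁻¹

ET₀ = 0.74 × 6.0 = 4.4400 mm/d
ETc = Kc × ET₀ = 0.62 × 4.4400 = 2.7528 mm/d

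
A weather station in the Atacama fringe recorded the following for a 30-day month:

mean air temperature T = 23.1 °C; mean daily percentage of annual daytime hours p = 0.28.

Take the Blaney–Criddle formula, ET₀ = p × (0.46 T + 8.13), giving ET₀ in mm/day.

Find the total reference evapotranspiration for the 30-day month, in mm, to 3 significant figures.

ET₀ = 0.28 × (0.46 × 23.1 + 8.13) = 0.28 × 18.756 = 5.2517 mm/d
Monthly total = 5.2517 × 30 = 157.551 mm

158 mm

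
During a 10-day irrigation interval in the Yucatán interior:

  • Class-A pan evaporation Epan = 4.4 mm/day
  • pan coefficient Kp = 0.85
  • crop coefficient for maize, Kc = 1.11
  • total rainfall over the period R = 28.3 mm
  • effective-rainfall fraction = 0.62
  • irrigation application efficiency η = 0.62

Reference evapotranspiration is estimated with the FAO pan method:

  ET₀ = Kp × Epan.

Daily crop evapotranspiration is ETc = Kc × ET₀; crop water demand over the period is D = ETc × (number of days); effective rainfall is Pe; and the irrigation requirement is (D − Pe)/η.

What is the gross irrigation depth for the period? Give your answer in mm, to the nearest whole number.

ET₀ = 0.85 × 4.4 = 3.7400 mm/d
ETc = Kc × ET₀ = 1.11 × 3.7400 = 4.1514 mm/d
Crop demand D = ETc × 10 d = 4.1514 × 10 = 41.514 mm
Pe = 0.62 × 28.3 = 17.546 mm
D − Pe = 41.514 − 17.546 = 23.968 mm
Gross irrigation = 23.968 / 0.62 = 38.658 mm

39 mm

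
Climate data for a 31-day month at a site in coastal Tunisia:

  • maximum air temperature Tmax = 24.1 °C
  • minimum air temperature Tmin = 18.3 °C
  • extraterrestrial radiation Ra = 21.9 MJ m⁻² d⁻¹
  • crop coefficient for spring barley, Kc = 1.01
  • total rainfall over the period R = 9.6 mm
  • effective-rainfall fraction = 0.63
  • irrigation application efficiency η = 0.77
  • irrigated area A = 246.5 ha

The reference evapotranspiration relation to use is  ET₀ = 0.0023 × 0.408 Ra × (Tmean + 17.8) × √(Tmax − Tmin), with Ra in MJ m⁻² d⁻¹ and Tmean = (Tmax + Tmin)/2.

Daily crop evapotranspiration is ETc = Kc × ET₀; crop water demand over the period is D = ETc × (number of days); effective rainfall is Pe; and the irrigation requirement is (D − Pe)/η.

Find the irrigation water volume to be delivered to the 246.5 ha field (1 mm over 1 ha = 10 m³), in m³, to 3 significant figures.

174000 m³

Tmean = (24.1 + 18.3)/2 = 21.20 °C
0.408 Ra = 0.408 × 21.9 = 8.9352 mm/d equivalent
ET₀ = 0.0023 × 8.9352 × (21.20 + 17.8) × √5.8 = 0.0023 × 8.9352 × 39.00 × 2.4083 = 1.9302 mm/d
ETc = Kc × ET₀ = 1.01 × 1.9302 = 1.9495 mm/d
Crop demand D = ETc × 31 d = 1.9495 × 31 = 60.435 mm
Pe = 0.63 × 9.6 = 6.048 mm
D − Pe = 60.435 − 6.048 = 54.387 mm
Gross irrigation = 54.387 / 0.77 = 70.632 mm
Volume = 70.632 mm × 246.5 ha × 10 = 174107.9 m³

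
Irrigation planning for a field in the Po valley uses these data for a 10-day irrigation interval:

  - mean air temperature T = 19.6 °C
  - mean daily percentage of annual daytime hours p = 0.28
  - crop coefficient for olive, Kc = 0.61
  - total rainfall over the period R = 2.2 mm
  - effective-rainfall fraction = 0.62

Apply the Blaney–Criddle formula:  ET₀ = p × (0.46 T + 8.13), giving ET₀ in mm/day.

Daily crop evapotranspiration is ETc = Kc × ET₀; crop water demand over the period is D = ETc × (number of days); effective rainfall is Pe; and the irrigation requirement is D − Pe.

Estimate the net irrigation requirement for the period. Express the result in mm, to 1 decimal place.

ET₀ = 0.28 × (0.46 × 19.6 + 8.13) = 0.28 × 17.146 = 4.8009 mm/d
ETc = Kc × ET₀ = 0.61 × 4.8009 = 2.9285 mm/d
Crop demand D = ETc × 10 d = 2.9285 × 10 = 29.285 mm
Pe = 0.62 × 2.2 = 1.364 mm
D − Pe = 29.285 − 1.364 = 27.921 mm

27.9 mm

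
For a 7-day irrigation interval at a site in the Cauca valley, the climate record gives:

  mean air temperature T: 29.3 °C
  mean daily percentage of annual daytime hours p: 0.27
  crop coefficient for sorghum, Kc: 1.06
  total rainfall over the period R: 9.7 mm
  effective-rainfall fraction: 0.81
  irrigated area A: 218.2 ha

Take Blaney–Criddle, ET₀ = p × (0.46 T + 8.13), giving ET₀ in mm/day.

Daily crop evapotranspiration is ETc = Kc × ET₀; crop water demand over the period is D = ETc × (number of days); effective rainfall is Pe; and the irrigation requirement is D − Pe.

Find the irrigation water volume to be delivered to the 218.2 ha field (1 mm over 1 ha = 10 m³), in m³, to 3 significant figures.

ET₀ = 0.27 × (0.46 × 29.3 + 8.13) = 0.27 × 21.608 = 5.8342 mm/d
ETc = Kc × ET₀ = 1.06 × 5.8342 = 6.1843 mm/d
Crop demand D = ETc × 7 d = 6.1843 × 7 = 43.290 mm
Pe = 0.81 × 9.7 = 7.857 mm
D − Pe = 43.290 − 7.857 = 35.433 mm
Volume = 35.433 mm × 218.2 ha × 10 = 77314.8 m³

77300 m³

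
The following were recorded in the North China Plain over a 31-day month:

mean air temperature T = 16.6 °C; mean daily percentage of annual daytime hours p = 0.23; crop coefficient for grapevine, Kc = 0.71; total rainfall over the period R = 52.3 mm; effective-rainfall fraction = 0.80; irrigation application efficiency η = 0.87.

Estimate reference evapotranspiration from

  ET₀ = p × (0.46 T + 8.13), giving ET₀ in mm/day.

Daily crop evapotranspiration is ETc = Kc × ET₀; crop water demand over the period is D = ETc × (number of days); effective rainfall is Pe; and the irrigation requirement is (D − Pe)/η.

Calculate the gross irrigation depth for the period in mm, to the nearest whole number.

ET₀ = 0.23 × (0.46 × 16.6 + 8.13) = 0.23 × 15.766 = 3.6262 mm/d
ETc = Kc × ET₀ = 0.71 × 3.6262 = 2.5746 mm/d
Crop demand D = ETc × 31 d = 2.5746 × 31 = 79.813 mm
Pe = 0.80 × 52.3 = 41.840 mm
D − Pe = 79.813 − 41.840 = 37.973 mm
Gross irrigation = 37.973 / 0.87 = 43.647 mm

44 mm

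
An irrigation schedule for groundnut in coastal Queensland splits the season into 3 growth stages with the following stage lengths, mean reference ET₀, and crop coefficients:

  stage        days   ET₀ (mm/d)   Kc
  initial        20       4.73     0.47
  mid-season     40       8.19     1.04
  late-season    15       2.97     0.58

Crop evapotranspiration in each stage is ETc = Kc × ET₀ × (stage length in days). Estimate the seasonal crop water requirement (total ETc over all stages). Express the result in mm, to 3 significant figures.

411 mm

initial: 0.47 × 4.73 × 20 = 44.46 mm
mid-season: 1.04 × 8.19 × 40 = 340.70 mm
late-season: 0.58 × 2.97 × 15 = 25.84 mm
Seasonal total = 411.00 mm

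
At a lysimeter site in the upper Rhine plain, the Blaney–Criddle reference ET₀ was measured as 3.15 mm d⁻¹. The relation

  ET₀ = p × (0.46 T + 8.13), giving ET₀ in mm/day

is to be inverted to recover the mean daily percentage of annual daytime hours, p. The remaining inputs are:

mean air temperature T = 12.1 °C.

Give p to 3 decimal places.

0.230

p = ET₀ / (0.46 T + 8.13) = 3.15 / (0.46 × 12.1 + 8.13) = 3.15 / 13.696 = 0.2300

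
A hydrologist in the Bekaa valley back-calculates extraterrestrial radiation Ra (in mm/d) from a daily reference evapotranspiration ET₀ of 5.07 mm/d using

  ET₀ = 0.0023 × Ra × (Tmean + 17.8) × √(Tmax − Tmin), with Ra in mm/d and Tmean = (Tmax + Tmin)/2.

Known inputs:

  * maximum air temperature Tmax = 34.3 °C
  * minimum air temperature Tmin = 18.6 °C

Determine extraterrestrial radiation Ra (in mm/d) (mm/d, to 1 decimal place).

Tmean = 26.45 °C; √ΔT = 3.9623
Ra = ET₀ / [0.0023 × (Tmean+17.8) × √ΔT] = 5.07 / (0.0023 × 44.25 × 3.9623) = 12.572 mm/d

12.6 mm/d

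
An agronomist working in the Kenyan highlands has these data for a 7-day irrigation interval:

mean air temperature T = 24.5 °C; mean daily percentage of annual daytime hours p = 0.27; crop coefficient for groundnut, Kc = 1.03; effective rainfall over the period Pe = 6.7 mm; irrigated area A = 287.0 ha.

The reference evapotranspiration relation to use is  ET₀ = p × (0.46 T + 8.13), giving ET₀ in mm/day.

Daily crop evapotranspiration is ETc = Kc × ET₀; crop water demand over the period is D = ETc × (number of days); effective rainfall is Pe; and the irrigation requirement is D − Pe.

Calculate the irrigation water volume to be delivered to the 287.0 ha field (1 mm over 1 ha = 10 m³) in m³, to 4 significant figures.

89160 m³

ET₀ = 0.27 × (0.46 × 24.5 + 8.13) = 0.27 × 19.400 = 5.2380 mm/d
ETc = Kc × ET₀ = 1.03 × 5.2380 = 5.3951 mm/d
Crop demand D = ETc × 7 d = 5.3951 × 7 = 37.766 mm
D − Pe = 37.766 − 6.7 = 31.066 mm
Volume = 31.066 mm × 287.0 ha × 10 = 89159.4 m³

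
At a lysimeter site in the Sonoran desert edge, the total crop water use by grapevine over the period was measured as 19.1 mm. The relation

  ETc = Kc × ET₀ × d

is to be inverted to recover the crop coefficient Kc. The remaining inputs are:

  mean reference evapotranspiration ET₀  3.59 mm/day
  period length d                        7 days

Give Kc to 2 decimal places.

ETc = Kc × ET₀ × d  ⇒  Kc = ETc / (ET₀ × d)
Kc = 19.1 / (3.59 × 7) = 19.1 / 25.13 = 0.7600

0.76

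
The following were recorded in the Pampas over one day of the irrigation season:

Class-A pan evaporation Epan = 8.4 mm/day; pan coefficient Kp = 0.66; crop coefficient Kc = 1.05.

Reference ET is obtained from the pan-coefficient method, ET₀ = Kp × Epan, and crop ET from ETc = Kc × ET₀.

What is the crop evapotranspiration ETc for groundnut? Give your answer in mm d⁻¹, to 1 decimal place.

ET₀ = 0.66 × 8.4 = 5.5440 mm/d
ETc = Kc × ET₀ = 1.05 × 5.5440 = 5.8212 mm/d

5.8 mm d⁻¹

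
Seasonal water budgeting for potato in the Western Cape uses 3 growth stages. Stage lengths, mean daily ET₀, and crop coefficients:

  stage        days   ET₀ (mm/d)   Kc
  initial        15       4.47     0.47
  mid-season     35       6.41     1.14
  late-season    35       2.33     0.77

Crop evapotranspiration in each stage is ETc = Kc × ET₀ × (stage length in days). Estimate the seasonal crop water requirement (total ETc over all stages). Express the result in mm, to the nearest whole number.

initial: 0.47 × 4.47 × 15 = 31.51 mm
mid-season: 1.14 × 6.41 × 35 = 255.76 mm
late-season: 0.77 × 2.33 × 35 = 62.79 mm
Seasonal total = 350.06 mm

350 mm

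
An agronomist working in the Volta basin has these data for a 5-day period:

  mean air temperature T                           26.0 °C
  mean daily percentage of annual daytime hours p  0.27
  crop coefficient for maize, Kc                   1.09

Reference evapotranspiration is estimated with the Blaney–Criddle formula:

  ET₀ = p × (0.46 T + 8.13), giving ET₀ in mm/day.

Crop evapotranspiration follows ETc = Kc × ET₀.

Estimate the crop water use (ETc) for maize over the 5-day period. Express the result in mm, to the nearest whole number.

30 mm

ET₀ = 0.27 × (0.46 × 26.0 + 8.13) = 0.27 × 20.090 = 5.4243 mm/d
ETc = Kc × ET₀ = 1.09 × 5.4243 = 5.9125 mm/d
Over 5 days: 5.9125 × 5 = 29.563 mm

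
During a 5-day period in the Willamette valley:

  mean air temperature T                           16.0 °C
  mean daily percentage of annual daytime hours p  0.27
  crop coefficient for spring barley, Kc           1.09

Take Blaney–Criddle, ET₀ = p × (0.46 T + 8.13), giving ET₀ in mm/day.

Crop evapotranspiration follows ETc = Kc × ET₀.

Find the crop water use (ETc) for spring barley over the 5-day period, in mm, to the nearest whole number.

23 mm

ET₀ = 0.27 × (0.46 × 16.0 + 8.13) = 0.27 × 15.490 = 4.1823 mm/d
ETc = Kc × ET₀ = 1.09 × 4.1823 = 4.5587 mm/d
Over 5 days: 4.5587 × 5 = 22.794 mm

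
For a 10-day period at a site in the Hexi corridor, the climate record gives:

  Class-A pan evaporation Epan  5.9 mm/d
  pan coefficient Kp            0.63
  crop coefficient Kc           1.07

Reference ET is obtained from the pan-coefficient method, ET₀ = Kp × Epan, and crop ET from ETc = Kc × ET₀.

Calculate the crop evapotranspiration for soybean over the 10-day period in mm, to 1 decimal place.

39.8 mm

ET₀ = 0.63 × 5.9 = 3.7170 mm/d
ETc = Kc × ET₀ = 1.07 × 3.7170 = 3.9772 mm/d
Over 10 days: 3.9772 × 10 = 39.772 mm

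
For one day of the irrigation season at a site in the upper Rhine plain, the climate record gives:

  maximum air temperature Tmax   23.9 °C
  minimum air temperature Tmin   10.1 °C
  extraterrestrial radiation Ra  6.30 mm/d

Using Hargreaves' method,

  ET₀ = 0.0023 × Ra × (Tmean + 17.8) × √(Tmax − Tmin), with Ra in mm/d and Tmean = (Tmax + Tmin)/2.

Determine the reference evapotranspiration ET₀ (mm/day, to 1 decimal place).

Tmean = (23.9 + 10.1)/2 = 17.00 °C
ET₀ = 0.0023 × 6.30 × (17.00 + 17.8) × √13.8 = 0.0023 × 6.30 × 34.80 × 3.7148 = 1.8732 mm/d

1.9 mm/day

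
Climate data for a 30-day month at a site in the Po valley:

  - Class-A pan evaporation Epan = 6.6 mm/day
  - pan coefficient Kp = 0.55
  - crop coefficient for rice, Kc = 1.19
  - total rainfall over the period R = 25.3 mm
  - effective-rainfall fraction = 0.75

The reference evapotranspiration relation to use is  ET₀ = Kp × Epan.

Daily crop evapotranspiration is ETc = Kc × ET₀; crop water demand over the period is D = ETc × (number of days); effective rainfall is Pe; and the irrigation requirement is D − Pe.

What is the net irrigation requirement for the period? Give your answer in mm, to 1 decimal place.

ET₀ = 0.55 × 6.6 = 3.6300 mm/d
ETc = Kc × ET₀ = 1.19 × 3.6300 = 4.3197 mm/d
Crop demand D = ETc × 30 d = 4.3197 × 30 = 129.591 mm
Pe = 0.75 × 25.3 = 18.975 mm
D − Pe = 129.591 − 18.975 = 110.616 mm

110.6 mm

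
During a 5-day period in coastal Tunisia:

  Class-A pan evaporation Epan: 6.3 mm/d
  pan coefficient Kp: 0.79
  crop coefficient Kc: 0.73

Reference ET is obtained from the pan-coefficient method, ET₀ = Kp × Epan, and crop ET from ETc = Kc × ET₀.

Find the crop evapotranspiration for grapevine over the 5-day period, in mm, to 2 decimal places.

18.17 mm

ET₀ = 0.79 × 6.3 = 4.9770 mm/d
ETc = Kc × ET₀ = 0.73 × 4.9770 = 3.6332 mm/d
Over 5 days: 3.6332 × 5 = 18.166 mm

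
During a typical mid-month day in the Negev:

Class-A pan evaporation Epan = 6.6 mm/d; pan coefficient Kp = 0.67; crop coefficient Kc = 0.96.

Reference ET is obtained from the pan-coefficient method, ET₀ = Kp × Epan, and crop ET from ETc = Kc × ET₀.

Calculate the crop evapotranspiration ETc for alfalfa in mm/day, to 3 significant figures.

ET₀ = 0.67 × 6.6 = 4.4220 mm/d
ETc = Kc × ET₀ = 0.96 × 4.4220 = 4.2451 mm/d

4.25 mm/day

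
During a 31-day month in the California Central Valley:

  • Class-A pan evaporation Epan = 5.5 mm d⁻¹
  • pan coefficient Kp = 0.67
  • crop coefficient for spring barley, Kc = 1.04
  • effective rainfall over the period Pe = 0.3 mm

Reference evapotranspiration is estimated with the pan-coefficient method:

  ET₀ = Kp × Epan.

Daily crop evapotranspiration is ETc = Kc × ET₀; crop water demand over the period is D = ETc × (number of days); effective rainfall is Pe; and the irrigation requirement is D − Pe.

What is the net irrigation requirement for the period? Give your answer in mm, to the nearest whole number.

119 mm

ET₀ = 0.67 × 5.5 = 3.6850 mm/d
ETc = Kc × ET₀ = 1.04 × 3.6850 = 3.8324 mm/d
Crop demand D = ETc × 31 d = 3.8324 × 31 = 118.804 mm
D − Pe = 118.804 − 0.3 = 118.504 mm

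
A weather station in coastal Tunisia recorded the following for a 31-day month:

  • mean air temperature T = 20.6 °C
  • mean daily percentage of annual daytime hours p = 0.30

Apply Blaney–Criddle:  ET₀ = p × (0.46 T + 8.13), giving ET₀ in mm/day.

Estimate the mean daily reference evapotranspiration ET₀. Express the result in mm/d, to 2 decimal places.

ET₀ = 0.30 × (0.46 × 20.6 + 8.13) = 0.30 × 17.606 = 5.2818 mm/d

5.28 mm/d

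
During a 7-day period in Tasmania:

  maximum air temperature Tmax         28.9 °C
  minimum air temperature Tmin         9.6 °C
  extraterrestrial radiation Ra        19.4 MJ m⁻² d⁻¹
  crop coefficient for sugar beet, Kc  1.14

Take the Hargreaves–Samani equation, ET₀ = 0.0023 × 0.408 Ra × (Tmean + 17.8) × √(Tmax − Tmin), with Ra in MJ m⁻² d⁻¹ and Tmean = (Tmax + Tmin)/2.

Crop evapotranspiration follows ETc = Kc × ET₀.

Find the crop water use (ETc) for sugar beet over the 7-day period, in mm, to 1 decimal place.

23.6 mm

Tmean = (28.9 + 9.6)/2 = 19.25 °C
0.408 Ra = 0.408 × 19.4 = 7.9152 mm/d equivalent
ET₀ = 0.0023 × 7.9152 × (19.25 + 17.8) × √19.3 = 0.0023 × 7.9152 × 37.05 × 4.3932 = 2.9632 mm/d
ETc = Kc × ET₀ = 1.14 × 2.9632 = 3.3780 mm/d
Over 7 days: 3.3780 × 7 = 23.646 mm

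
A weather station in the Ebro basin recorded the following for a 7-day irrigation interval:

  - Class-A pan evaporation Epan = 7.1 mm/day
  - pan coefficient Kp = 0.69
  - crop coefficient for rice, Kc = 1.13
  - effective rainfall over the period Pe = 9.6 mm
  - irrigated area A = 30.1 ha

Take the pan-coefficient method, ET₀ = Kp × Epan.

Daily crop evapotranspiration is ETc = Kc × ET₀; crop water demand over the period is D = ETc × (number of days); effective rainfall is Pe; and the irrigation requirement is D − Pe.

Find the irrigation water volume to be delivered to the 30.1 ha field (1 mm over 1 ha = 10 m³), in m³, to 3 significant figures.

8770 m³

ET₀ = 0.69 × 7.1 = 4.8990 mm/d
ETc = Kc × ET₀ = 1.13 × 4.8990 = 5.5359 mm/d
Crop demand D = ETc × 7 d = 5.5359 × 7 = 38.751 mm
D − Pe = 38.751 − 9.6 = 29.151 mm
Volume = 29.151 mm × 30.1 ha × 10 = 8774.5 m³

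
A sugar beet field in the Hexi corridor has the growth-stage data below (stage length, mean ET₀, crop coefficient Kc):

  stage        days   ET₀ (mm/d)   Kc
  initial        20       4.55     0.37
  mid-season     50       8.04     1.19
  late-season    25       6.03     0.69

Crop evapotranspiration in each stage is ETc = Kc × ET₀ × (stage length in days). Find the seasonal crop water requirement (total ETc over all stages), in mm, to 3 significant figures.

initial: 0.37 × 4.55 × 20 = 33.67 mm
mid-season: 1.19 × 8.04 × 50 = 478.38 mm
late-season: 0.69 × 6.03 × 25 = 104.02 mm
Seasonal total = 616.07 mm

616 mm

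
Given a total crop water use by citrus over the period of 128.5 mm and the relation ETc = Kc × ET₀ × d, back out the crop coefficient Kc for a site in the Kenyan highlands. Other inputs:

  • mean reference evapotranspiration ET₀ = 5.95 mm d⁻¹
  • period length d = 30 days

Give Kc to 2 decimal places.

0.72

ETc = Kc × ET₀ × d  ⇒  Kc = ETc / (ET₀ × d)
Kc = 128.5 / (5.95 × 30) = 128.5 / 178.50 = 0.7199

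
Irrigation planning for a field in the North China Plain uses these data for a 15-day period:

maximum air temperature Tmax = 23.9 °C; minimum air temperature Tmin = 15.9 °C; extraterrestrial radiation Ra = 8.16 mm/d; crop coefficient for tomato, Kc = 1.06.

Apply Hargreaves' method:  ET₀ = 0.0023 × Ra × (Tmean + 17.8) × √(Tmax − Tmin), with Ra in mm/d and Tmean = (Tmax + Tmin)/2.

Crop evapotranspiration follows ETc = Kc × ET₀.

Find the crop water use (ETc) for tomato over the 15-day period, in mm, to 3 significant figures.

Tmean = (23.9 + 15.9)/2 = 19.90 °C
ET₀ = 0.0023 × 8.16 × (19.90 + 17.8) × √8.0 = 0.0023 × 8.16 × 37.70 × 2.8284 = 2.0012 mm/d
ETc = Kc × ET₀ = 1.06 × 2.0012 = 2.1213 mm/d
Over 15 days: 2.1213 × 15 = 31.820 mm

31.8 mm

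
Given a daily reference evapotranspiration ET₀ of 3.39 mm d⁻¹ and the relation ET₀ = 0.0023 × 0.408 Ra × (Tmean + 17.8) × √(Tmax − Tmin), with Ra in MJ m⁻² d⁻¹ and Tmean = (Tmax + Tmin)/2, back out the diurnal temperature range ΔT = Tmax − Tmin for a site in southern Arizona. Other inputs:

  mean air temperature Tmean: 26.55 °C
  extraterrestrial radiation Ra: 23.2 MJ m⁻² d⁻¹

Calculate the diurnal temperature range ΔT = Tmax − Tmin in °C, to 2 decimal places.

√ΔT = ET₀ / [0.0023 × 0.408 × Ra × (Tmean+17.8)] = 3.39 / (0.0023 × 9.4656 × 44.35) = 3.5110
ΔT = 3.5110² = 12.327 °C

12.33 °C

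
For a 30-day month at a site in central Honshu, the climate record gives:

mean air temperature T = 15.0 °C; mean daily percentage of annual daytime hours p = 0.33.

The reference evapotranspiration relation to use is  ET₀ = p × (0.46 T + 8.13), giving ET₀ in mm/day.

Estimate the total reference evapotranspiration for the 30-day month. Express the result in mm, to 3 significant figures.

149 mm

ET₀ = 0.33 × (0.46 × 15.0 + 8.13) = 0.33 × 15.030 = 4.9599 mm/d
Monthly total = 4.9599 × 30 = 148.797 mm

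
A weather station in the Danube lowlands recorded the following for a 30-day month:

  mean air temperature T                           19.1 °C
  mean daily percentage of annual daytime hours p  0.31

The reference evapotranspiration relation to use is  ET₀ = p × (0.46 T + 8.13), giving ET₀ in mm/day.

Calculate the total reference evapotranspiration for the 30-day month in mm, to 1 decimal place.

157.3 mm

ET₀ = 0.31 × (0.46 × 19.1 + 8.13) = 0.31 × 16.916 = 5.2440 mm/d
Monthly total = 5.2440 × 30 = 157.320 mm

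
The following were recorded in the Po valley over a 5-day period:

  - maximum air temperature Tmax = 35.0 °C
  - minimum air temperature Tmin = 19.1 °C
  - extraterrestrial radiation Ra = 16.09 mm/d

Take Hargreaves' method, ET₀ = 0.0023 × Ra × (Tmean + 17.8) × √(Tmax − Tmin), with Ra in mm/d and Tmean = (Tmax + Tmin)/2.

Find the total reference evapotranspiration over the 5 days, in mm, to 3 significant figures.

Tmean = (35.0 + 19.1)/2 = 27.05 °C
ET₀ = 0.0023 × 16.09 × (27.05 + 17.8) × √15.9 = 0.0023 × 16.09 × 44.85 × 3.9875 = 6.6183 mm/d
Over 5 days: 6.6183 × 5 = 33.092 mm

33.1 mm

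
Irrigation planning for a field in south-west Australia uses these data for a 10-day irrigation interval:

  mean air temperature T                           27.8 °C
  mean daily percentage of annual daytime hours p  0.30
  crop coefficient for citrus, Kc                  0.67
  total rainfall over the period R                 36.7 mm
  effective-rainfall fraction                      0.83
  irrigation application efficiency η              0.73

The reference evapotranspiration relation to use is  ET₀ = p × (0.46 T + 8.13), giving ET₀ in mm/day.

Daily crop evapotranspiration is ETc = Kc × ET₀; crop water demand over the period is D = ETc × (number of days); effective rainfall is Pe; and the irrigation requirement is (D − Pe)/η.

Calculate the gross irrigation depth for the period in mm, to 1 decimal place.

15.9 mm

ET₀ = 0.30 × (0.46 × 27.8 + 8.13) = 0.30 × 20.918 = 6.2754 mm/d
ETc = Kc × ET₀ = 0.67 × 6.2754 = 4.2045 mm/d
Crop demand D = ETc × 10 d = 4.2045 × 10 = 42.045 mm
Pe = 0.83 × 36.7 = 30.461 mm
D − Pe = 42.045 − 30.461 = 11.584 mm
Gross irrigation = 11.584 / 0.73 = 15.868 mm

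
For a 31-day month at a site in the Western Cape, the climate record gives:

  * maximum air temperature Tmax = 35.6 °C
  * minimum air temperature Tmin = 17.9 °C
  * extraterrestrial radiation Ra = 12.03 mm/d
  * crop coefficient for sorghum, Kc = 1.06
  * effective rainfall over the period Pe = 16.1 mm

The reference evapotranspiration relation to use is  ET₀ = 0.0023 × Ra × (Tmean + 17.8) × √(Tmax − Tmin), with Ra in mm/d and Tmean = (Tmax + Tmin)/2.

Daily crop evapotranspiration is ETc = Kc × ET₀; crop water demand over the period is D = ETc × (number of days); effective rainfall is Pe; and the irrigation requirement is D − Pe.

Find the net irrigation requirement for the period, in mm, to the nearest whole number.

154 mm

Tmean = (35.6 + 17.9)/2 = 26.75 °C
ET₀ = 0.0023 × 12.03 × (26.75 + 17.8) × √17.7 = 0.0023 × 12.03 × 44.55 × 4.2071 = 5.1859 mm/d
ETc = Kc × ET₀ = 1.06 × 5.1859 = 5.4971 mm/d
Crop demand D = ETc × 31 d = 5.4971 × 31 = 170.410 mm
D − Pe = 170.410 − 16.1 = 154.310 mm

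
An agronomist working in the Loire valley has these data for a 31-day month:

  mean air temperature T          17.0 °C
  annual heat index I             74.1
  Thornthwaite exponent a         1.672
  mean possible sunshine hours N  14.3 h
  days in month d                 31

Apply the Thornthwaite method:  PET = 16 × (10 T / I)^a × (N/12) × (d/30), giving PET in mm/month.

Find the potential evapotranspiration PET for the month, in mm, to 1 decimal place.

10T/I = 10 × 17.0 / 74.1 = 2.2942
(10T/I)^a = 2.2942^1.672 = 4.0084
Uncorrected PET = 16 × 4.0084 = 64.134 mm
Correction = (N/12)(d/30) = (14.3/12)(31/30) = 1.2314
PET = 64.134 × 1.2314 = 78.975 mm/month

79.0 mm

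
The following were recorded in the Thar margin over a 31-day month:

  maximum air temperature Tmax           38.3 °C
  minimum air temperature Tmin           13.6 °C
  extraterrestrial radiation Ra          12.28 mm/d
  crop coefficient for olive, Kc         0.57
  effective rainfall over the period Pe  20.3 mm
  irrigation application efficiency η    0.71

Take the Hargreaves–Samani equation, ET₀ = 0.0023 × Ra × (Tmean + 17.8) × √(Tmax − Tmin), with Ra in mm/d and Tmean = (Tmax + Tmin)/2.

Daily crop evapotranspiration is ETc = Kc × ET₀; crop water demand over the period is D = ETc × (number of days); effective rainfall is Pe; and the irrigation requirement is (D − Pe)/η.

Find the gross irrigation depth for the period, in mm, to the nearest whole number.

Tmean = (38.3 + 13.6)/2 = 25.95 °C
ET₀ = 0.0023 × 12.28 × (25.95 + 17.8) × √24.7 = 0.0023 × 12.28 × 43.75 × 4.9699 = 6.1412 mm/d
ETc = Kc × ET₀ = 0.57 × 6.1412 = 3.5005 mm/d
Crop demand D = ETc × 31 d = 3.5005 × 31 = 108.516 mm
D − Pe = 108.516 − 20.3 = 88.216 mm
Gross irrigation = 88.216 / 0.71 = 124.248 mm

124 mm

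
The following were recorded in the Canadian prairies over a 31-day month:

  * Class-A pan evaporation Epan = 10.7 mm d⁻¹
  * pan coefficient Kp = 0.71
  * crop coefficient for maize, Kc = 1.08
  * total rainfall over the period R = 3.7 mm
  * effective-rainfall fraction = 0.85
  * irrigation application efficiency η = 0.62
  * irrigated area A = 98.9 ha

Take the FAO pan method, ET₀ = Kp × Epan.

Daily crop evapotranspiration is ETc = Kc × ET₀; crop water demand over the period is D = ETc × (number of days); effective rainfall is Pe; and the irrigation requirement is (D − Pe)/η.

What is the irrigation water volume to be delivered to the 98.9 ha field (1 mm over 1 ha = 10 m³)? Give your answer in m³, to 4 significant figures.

400700 m³

ET₀ = 0.71 × 10.7 = 7.5970 mm/d
ETc = Kc × ET₀ = 1.08 × 7.5970 = 8.2048 mm/d
Crop demand D = ETc × 31 d = 8.2048 × 31 = 254.349 mm
Pe = 0.85 × 3.7 = 3.145 mm
D − Pe = 254.349 − 3.145 = 251.204 mm
Gross irrigation = 251.204 / 0.62 = 405.168 mm
Volume = 405.168 mm × 98.9 ha × 10 = 400711.2 m³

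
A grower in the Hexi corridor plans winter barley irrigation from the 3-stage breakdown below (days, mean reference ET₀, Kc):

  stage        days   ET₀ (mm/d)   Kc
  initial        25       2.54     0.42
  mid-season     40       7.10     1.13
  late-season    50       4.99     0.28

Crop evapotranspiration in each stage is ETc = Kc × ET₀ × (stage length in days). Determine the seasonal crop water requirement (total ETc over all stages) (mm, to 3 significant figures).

417 mm

initial: 0.42 × 2.54 × 25 = 26.67 mm
mid-season: 1.13 × 7.10 × 40 = 320.92 mm
late-season: 0.28 × 4.99 × 50 = 69.86 mm
Seasonal total = 417.45 mm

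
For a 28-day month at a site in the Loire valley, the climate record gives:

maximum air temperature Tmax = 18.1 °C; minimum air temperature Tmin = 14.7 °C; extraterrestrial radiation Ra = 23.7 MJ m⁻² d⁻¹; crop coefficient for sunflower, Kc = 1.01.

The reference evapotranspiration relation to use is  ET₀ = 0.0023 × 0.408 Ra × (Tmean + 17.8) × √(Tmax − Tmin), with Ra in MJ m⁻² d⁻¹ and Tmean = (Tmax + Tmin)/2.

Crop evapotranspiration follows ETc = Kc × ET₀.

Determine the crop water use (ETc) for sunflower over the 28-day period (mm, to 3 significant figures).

Tmean = (18.1 + 14.7)/2 = 16.40 °C
0.408 Ra = 0.408 × 23.7 = 9.6696 mm/d equivalent
ET₀ = 0.0023 × 9.6696 × (16.40 + 17.8) × √3.4 = 0.0023 × 9.6696 × 34.20 × 1.8439 = 1.4025 mm/d
ETc = Kc × ET₀ = 1.01 × 1.4025 = 1.4165 mm/d
Over 28 days: 1.4165 × 28 = 39.662 mm

39.7 mm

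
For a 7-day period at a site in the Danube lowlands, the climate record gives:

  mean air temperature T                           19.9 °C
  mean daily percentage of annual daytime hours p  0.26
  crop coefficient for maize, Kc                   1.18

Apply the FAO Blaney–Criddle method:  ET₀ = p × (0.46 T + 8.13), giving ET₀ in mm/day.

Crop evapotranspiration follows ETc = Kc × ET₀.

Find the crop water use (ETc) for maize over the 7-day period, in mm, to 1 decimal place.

ET₀ = 0.26 × (0.46 × 19.9 + 8.13) = 0.26 × 17.284 = 4.4938 mm/d
ETc = Kc × ET₀ = 1.18 × 4.4938 = 5.3027 mm/d
Over 7 days: 5.3027 × 7 = 37.119 mm

37.1 mm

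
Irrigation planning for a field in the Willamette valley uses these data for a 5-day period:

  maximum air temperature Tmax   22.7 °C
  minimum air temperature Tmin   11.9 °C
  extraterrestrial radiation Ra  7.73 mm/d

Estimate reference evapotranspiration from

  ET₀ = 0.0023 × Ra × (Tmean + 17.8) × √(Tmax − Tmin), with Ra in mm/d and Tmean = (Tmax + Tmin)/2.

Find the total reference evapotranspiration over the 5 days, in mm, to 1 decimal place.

10.3 mm

Tmean = (22.7 + 11.9)/2 = 17.30 °C
ET₀ = 0.0023 × 7.73 × (17.30 + 17.8) × √10.8 = 0.0023 × 7.73 × 35.10 × 3.2863 = 2.0508 mm/d
Over 5 days: 2.0508 × 5 = 10.254 mm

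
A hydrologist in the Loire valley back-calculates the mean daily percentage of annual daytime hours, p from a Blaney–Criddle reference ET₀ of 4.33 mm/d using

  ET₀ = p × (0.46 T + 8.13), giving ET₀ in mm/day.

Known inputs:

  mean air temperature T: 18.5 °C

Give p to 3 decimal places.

p = ET₀ / (0.46 T + 8.13) = 4.33 / (0.46 × 18.5 + 8.13) = 4.33 / 16.640 = 0.2602

0.260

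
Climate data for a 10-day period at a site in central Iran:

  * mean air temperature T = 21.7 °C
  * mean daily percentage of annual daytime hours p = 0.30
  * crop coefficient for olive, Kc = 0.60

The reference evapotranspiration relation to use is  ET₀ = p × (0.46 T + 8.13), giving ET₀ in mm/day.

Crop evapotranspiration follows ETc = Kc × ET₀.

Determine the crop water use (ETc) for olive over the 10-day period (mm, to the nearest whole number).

ET₀ = 0.30 × (0.46 × 21.7 + 8.13) = 0.30 × 18.112 = 5.4336 mm/d
ETc = Kc × ET₀ = 0.60 × 5.4336 = 3.2602 mm/d
Over 10 days: 3.2602 × 10 = 32.602 mm

33 mm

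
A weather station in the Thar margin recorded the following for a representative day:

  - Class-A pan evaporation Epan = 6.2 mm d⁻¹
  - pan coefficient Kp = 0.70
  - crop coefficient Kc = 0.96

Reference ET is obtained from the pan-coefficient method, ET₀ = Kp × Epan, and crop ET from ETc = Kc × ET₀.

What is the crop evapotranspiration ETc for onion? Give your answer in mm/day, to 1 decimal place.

4.2 mm/day

ET₀ = 0.70 × 6.2 = 4.3400 mm/d
ETc = Kc × ET₀ = 0.96 × 4.3400 = 4.1664 mm/d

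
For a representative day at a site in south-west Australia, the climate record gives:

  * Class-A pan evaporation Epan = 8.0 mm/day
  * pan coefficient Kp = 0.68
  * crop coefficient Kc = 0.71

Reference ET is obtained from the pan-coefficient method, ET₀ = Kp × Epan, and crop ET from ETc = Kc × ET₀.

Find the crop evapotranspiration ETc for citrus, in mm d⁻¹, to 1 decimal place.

ET₀ = 0.68 × 8.0 = 5.4400 mm/d
ETc = Kc × ET₀ = 0.71 × 5.4400 = 3.8624 mm/d

3.9 mm d⁻¹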